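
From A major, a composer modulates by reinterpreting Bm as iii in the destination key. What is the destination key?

G major

The numeral iii denotes a minor triad on scale degree 3. With B on degree 3, the tonic of the new key is G.
Degree 3 carries a minor triad in major keys, so the destination is G major.
Check: the diatonic triads of G major are G (I), Am (ii), Bm (iii), C (IV), D (V), Em (vi), F#dim (vii°) — Bm is indeed iii.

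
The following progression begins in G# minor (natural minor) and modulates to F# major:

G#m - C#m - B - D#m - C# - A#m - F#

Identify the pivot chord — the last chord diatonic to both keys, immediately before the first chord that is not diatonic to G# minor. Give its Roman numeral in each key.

D#m — v in G# minor, vi in F# major

Chords diatonic to G# minor: G#m, A#dim, B, C#m, D#m, E, F#.
Reading the progression, the first chord not in that set is C#, so the modulation leaves G# minor there.
The chord immediately before C# is D#m, which is diatonic to both keys: v in G# minor and vi in F# major.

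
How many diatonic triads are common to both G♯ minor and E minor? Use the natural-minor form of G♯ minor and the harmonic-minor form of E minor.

1

Diatonic triads of G♯ minor (natural minor): G♯m (i), A♯dim (ii°), B (III), C♯m (iv), D♯m (v), E (VI), F♯ (VII).
Diatonic triads of E minor (harmonic minor): Em (i), F♯dim (ii°), Gaug (III+), Am (iv), B (V), C (VI), D♯dim (vii°).
Matching root and quality in both lists: B.
That gives 1 common triad.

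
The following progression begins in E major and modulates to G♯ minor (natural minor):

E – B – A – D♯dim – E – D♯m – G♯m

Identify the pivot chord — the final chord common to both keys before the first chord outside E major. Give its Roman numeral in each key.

E — I in E major, VI in G♯ minor

Chords diatonic to E major: E, F♯m, G♯m, A, B, C♯m, D♯dim.
Reading the progression, the first chord not in that set is D♯m, so the modulation leaves E major there.
The chord immediately before D♯m is E, which is diatonic to both keys: I in E major and VI in G♯ minor.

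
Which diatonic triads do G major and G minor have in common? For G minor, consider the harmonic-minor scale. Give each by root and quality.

D, F♯dim

Triads in G major: G (I), Am (ii), Bm (iii), C (IV), D (V), Em (vi), F♯dim (vii°).
Triads in G minor (harmonic minor): Gm (i), Adim (ii°), B♭aug (III+), Cm (iv), D (V), E♭ (VI), F♯dim (vii°).
Shared triads with their functions: D (V in G major, V in G minor); F♯dim (vii° in G major, vii° in G minor).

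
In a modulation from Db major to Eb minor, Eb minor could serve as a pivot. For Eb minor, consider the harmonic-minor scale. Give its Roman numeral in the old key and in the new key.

The scale of Db major is Db Eb F Gb Ab Bb C; Eb is degree 2, and the triad built there (Eb-Gb-Bb) is minor, so it is ii.
The scale of Eb minor (harmonic minor) is Eb F Gb Ab Bb Cb D; Eb is degree 1, and the triad built there (Eb-Gb-Bb) is minor, so it is i.

ii in Db major; i in Eb minor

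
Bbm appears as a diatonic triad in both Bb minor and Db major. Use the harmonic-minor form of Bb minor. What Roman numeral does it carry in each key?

The scale of Bb minor (harmonic minor) is Bb C Db Eb F Gb A; Bb is degree 1, and the triad built there (Bb-Db-F) is minor, so it is i.
The scale of Db major is Db Eb F Gb Ab Bb C; Bb is degree 6, and the triad built there (Bb-Db-F) is minor, so it is vi.

i in Bb minor; vi in Db major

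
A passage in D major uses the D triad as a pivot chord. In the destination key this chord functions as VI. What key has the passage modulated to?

The numeral VI denotes a major triad on scale degree 6. With D on degree 6, the tonic of the new key is F#.
Degree 6 carries a major triad in minor keys, so the destination is F# minor.
Check: the diatonic triads of F# minor (natural minor) are F#m (i), G#dim (ii°), A (III), Bm (iv), C#m (v), D (VI), E (VII) — D is indeed VI.

F# minor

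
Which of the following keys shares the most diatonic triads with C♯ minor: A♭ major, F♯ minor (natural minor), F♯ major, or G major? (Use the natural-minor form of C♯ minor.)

Triads of C♯ minor (natural minor): C♯m (i), D♯dim (ii°), E (III), F♯m (iv), G♯m (v), A (VI), B (VII).
A♭ major shares 0: none.
F♯ minor (natural minor) shares 4: C♯m, E, F♯m, A.
F♯ major shares 2: G♯m, B.
G major shares 0: none.
The most common triads (4) are shared with F♯ minor.

F♯ minor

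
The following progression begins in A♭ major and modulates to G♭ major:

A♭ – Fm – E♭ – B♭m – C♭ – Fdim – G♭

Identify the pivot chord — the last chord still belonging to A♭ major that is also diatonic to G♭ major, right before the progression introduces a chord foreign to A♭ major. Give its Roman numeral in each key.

Chords diatonic to A♭ major: A♭, B♭m, Cm, D♭, E♭, Fm, Gdim.
Reading the progression, the first chord not in that set is C♭, so the modulation leaves A♭ major there.
The chord immediately before C♭ is B♭m, which is diatonic to both keys: ii in A♭ major and iii in G♭ major.

B♭m — ii in A♭ major, iii in G♭ major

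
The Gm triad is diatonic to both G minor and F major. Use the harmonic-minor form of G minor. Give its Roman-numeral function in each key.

The scale of G minor (harmonic minor) is G A B♭ C D E♭ F♯; G is degree 1, and the triad built there (G-B♭-D) is minor, so it is i.
The scale of F major is F G A B♭ C D E; G is degree 2, and the triad built there (G-B♭-D) is minor, so it is ii.

i in G minor; ii in F major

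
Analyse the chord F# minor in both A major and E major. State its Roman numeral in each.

The scale of A major is A B C# D E F# G#; F# is degree 6, and the triad built there (F#-A-C#) is minor, so it is vi.
The scale of E major is E F# G# A B C# D#; F# is degree 2, and the triad built there (F#-A-C#) is minor, so it is ii.

vi in A major; ii in E major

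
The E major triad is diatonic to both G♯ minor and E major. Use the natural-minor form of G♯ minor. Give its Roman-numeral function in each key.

The scale of G♯ minor (natural minor) is G♯ A♯ B C♯ D♯ E F♯; E is degree 6, and the triad built there (E-G♯-B) is major, so it is VI.
The scale of E major is E F♯ G♯ A B C♯ D♯; E is degree 1, and the triad built there (E-G♯-B) is major, so it is I.

VI in G♯ minor; I in E major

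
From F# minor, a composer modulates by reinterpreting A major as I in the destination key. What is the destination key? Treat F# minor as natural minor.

A major

The numeral I denotes a major triad on scale degree 1. With A on degree 1, the tonic of the new key is A.
Degree 1 carries a major triad in major keys, so the destination is A major.
Check: the diatonic triads of A major are A (I), Bm (ii), C#m (iii), D (IV), E (V), F#m (vi), G#dim (vii°) — A major is indeed I.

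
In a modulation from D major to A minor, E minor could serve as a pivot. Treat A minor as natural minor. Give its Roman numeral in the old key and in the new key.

The scale of D major is D E F♯ G A B C♯; E is degree 2, and the triad built there (E-G-B) is minor, so it is ii.
The scale of A minor (natural minor) is A B C D E F G; E is degree 5, and the triad built there (E-G-B) is minor, so it is v.

ii in D major; v in A minor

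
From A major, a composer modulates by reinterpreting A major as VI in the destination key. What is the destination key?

C♯ minor

The numeral VI denotes a major triad on scale degree 6. With A on degree 6, the tonic of the new key is C♯.
Degree 6 carries a major triad in minor keys, so the destination is C♯ minor.
Check: the diatonic triads of C♯ minor (natural minor) are C♯m (i), D♯dim (ii°), E (III), F♯m (iv), G♯m (v), A (VI), B (VII) — A major is indeed VI.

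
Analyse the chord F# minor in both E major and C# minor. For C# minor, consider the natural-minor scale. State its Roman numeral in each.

The scale of E major is E F# G# A B C# D#; F# is degree 2, and the triad built there (F#-A-C#) is minor, so it is ii.
The scale of C# minor (natural minor) is C# D# E F# G# A B; F# is degree 4, and the triad built there (F#-A-C#) is minor, so it is iv.

ii in E major; iv in C# minor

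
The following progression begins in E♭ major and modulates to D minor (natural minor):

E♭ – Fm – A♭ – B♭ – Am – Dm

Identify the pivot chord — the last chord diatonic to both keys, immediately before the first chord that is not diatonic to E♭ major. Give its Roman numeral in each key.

B♭ — V in E♭ major, VI in D minor

Chords diatonic to E♭ major: E♭, Fm, Gm, A♭, B♭, Cm, Ddim.
Reading the progression, the first chord not in that set is Am, so the modulation leaves E♭ major there.
The chord immediately before Am is B♭, which is diatonic to both keys: V in E♭ major and VI in D minor.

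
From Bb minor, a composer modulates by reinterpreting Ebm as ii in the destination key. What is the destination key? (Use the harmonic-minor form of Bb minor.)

Db major

The numeral ii denotes a minor triad on scale degree 2. With Eb on degree 2, the tonic of the new key is Db.
Degree 2 carries a minor triad in major keys, so the destination is Db major.
Check: the diatonic triads of Db major are Db (I), Ebm (ii), Fm (iii), Gb (IV), Ab (V), Bbm (vi), Cdim (vii°) — Ebm is indeed ii.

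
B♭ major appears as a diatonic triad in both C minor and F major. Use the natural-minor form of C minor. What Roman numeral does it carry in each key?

VII in C minor; IV in F major

The scale of C minor (natural minor) is C D E♭ F G A♭ B♭; B♭ is degree 7, and the triad built there (B♭-D-F) is major, so it is VII.
The scale of F major is F G A B♭ C D E; B♭ is degree 4, and the triad built there (B♭-D-F) is major, so it is IV.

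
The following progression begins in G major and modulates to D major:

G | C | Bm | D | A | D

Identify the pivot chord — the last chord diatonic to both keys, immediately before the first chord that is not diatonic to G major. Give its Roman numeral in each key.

D — V in G major, I in D major

Chords diatonic to G major: G, Am, Bm, C, D, Em, F#dim.
Reading the progression, the first chord not in that set is A, so the modulation leaves G major there.
The chord immediately before A is D, which is diatonic to both keys: V in G major and I in D major.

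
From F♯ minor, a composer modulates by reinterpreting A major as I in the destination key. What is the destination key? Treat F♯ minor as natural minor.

The numeral I denotes a major triad on scale degree 1. With A on degree 1, the tonic of the new key is A.
Degree 1 carries a major triad in major keys, so the destination is A major.
Check: the diatonic triads of A major are A (I), Bm (ii), C♯m (iii), D (IV), E (V), F♯m (vi), G♯dim (vii°) — A major is indeed I.

A major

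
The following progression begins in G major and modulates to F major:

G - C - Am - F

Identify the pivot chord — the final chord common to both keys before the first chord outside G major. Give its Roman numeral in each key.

Am — ii in G major, iii in F major

Chords diatonic to G major: G, Am, Bm, C, D, Em, F♯dim.
Reading the progression, the first chord not in that set is F, so the modulation leaves G major there.
The chord immediately before F is Am, which is diatonic to both keys: ii in G major and iii in F major.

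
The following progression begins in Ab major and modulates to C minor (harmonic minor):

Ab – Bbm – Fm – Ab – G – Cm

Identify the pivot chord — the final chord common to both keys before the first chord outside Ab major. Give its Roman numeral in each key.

Chords diatonic to Ab major: Ab, Bbm, Cm, Db, Eb, Fm, Gdim.
Reading the progression, the first chord not in that set is G, so the modulation leaves Ab major there.
The chord immediately before G is Ab, which is diatonic to both keys: I in Ab major and VI in C minor.

Ab — I in Ab major, VI in C minor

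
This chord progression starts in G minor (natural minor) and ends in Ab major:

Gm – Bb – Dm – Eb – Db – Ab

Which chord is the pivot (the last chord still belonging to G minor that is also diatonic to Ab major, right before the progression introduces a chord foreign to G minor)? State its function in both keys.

Eb — VI in G minor, V in Ab major

Chords diatonic to G minor: Gm, Adim, Bb, Cm, Dm, Eb, F.
Reading the progression, the first chord not in that set is Db, so the modulation leaves G minor there.
The chord immediately before Db is Eb, which is diatonic to both keys: VI in G minor and V in Ab major.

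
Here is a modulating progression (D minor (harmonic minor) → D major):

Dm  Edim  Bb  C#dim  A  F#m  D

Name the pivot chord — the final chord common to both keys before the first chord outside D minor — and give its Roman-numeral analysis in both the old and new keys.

Chords diatonic to D minor: Dm, Edim, Faug, Gm, A, Bb, C#dim.
Reading the progression, the first chord not in that set is F#m, so the modulation leaves D minor there.
The chord immediately before F#m is A, which is diatonic to both keys: V in D minor and V in D major.

A — V in D minor, V in D major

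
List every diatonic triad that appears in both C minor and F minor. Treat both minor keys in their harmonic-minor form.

Triads in C minor (harmonic minor): C minor (i), D diminished (ii°), Eb augmented (III+), F minor (iv), G major (V), Ab major (VI), B diminished (vii°).
Triads in F minor (harmonic minor): F minor (i), G diminished (ii°), Ab augmented (III+), Bb minor (iv), C major (V), Db major (VI), E diminished (vii°).
Shared triads with their functions: F minor (iv in C minor, i in F minor).

Fm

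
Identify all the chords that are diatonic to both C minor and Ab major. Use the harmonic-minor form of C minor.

Cm, Fm, Ab

Triads in C minor (harmonic minor): Cm (i), Ddim (ii°), Ebaug (III+), Fm (iv), G (V), Ab (VI), Bdim (vii°).
Triads in Ab major: Ab (I), Bbm (ii), Cm (iii), Db (IV), Eb (V), Fm (vi), Gdim (vii°).
Shared triads with their functions: Cm (i in C minor, iii in Ab major); Fm (iv in C minor, vi in Ab major); Ab (VI in C minor, I in Ab major).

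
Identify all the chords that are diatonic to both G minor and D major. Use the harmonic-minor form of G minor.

D

Triads in G minor (harmonic minor): G minor (i), A diminished (ii°), Bb augmented (III+), C minor (iv), D major (V), Eb major (VI), F# diminished (vii°).
Triads in D major: D major (I), E minor (ii), F# minor (iii), G major (IV), A major (V), B minor (vi), C# diminished (vii°).
Shared triads with their functions: D major (V in G minor, I in D major).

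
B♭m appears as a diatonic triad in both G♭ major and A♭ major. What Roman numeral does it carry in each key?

The scale of G♭ major is G♭ A♭ B♭ C♭ D♭ E♭ F; B♭ is degree 3, and the triad built there (B♭-D♭-F) is minor, so it is iii.
The scale of A♭ major is A♭ B♭ C D♭ E♭ F G; B♭ is degree 2, and the triad built there (B♭-D♭-F) is minor, so it is ii.

iii in G♭ major; ii in A♭ major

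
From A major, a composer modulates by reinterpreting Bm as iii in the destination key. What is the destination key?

The numeral iii denotes a minor triad on scale degree 3. With B on degree 3, the tonic of the new key is G.
Degree 3 carries a minor triad in major keys, so the destination is G major.
Check: the diatonic triads of G major are G (I), Am (ii), Bm (iii), C (IV), D (V), Em (vi), F♯dim (vii°) — Bm is indeed iii.

G major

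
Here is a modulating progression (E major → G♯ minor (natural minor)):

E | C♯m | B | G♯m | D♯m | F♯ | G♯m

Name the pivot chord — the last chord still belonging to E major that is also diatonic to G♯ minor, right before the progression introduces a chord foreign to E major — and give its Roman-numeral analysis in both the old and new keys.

G♯m — iii in E major, i in G♯ minor

Chords diatonic to E major: E, F♯m, G♯m, A, B, C♯m, D♯dim.
Reading the progression, the first chord not in that set is D♯m, so the modulation leaves E major there.
The chord immediately before D♯m is G♯m, which is diatonic to both keys: iii in E major and i in G♯ minor.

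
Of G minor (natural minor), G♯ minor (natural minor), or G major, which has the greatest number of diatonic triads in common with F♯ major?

Triads of F♯ major: F♯ (I), G♯m (ii), A♯m (iii), B (IV), C♯ (V), D♯m (vi), E♯dim (vii°).
G minor (natural minor) shares 0: none.
G♯ minor (natural minor) shares 4: F♯, G♯m, B, D♯m.
G major shares 0: none.
The most common triads (4) are shared with G♯ minor.

G♯ minor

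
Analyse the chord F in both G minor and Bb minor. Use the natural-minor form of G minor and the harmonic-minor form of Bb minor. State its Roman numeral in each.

VII in G minor; V in Bb minor

The scale of G minor (natural minor) is G A Bb C D Eb F; F is degree 7, and the triad built there (F-A-C) is major, so it is VII.
The scale of Bb minor (harmonic minor) is Bb C Db Eb F Gb A; F is degree 5, and the triad built there (F-A-C) is major, so it is V.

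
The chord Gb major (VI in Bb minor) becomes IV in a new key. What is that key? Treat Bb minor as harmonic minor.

Db major

The numeral IV denotes a major triad on scale degree 4. With Gb on degree 4, the tonic of the new key is Db.
Degree 4 carries a major triad in major keys, so the destination is Db major.
Check: the diatonic triads of Db major are Db (I), Ebm (ii), Fm (iii), Gb (IV), Ab (V), Bbm (vi), Cdim (vii°) — Gb major is indeed IV.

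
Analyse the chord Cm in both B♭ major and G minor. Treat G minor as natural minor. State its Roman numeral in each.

The scale of B♭ major is B♭ C D E♭ F G A; C is degree 2, and the triad built there (C-E♭-G) is minor, so it is ii.
The scale of G minor (natural minor) is G A B♭ C D E♭ F; C is degree 4, and the triad built there (C-E♭-G) is minor, so it is iv.

ii in B♭ major; iv in G minor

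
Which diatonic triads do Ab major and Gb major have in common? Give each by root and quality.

Triads in Ab major: Ab (I), Bbm (ii), Cm (iii), Db (IV), Eb (V), Fm (vi), Gdim (vii°).
Triads in Gb major: Gb (I), Abm (ii), Bbm (iii), Cb (IV), Db (V), Ebm (vi), Fdim (vii°).
Shared triads with their functions: Bbm (ii in Ab major, iii in Gb major); Db (IV in Ab major, V in Gb major).

Bbm, Db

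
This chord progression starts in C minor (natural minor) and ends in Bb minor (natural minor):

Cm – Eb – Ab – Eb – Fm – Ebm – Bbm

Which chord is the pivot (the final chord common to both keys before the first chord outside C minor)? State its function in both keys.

Fm — iv in C minor, v in Bb minor

Chords diatonic to C minor: Cm, Ddim, Eb, Fm, Gm, Ab, Bb.
Reading the progression, the first chord not in that set is Ebm, so the modulation leaves C minor there.
The chord immediately before Ebm is Fm, which is diatonic to both keys: iv in C minor and v in Bb minor.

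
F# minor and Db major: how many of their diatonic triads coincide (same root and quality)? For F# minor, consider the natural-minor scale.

0

Diatonic triads of F# minor (natural minor): F#m (i), G#dim (ii°), A (III), Bm (iv), C#m (v), D (VI), E (VII).
Diatonic triads of Db major: Db (I), Ebm (ii), Fm (iii), Gb (IV), Ab (V), Bbm (vi), Cdim (vii°).
No triad has the same root and quality in both keys.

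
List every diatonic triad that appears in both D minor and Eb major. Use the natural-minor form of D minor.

Gm, Bb

Triads in D minor (natural minor): Dm (i), Edim (ii°), F (III), Gm (iv), Am (v), Bb (VI), C (VII).
Triads in Eb major: Eb (I), Fm (ii), Gm (iii), Ab (IV), Bb (V), Cm (vi), Ddim (vii°).
Shared triads with their functions: Gm (iv in D minor, iii in Eb major); Bb (VI in D minor, V in Eb major).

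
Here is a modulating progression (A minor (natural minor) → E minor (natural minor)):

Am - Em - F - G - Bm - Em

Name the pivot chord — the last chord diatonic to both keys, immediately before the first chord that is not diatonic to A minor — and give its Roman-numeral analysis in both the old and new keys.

G — VII in A minor, III in E minor

Chords diatonic to A minor: Am, Bdim, C, Dm, Em, F, G.
Reading the progression, the first chord not in that set is Bm, so the modulation leaves A minor there.
The chord immediately before Bm is G, which is diatonic to both keys: VII in A minor and III in E minor.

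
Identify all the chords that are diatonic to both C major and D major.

Triads in C major: C major (I), D minor (ii), E minor (iii), F major (IV), G major (V), A minor (vi), B diminished (vii°).
Triads in D major: D major (I), E minor (ii), F# minor (iii), G major (IV), A major (V), B minor (vi), C# diminished (vii°).
Shared triads with their functions: E minor (iii in C major, ii in D major); G major (V in C major, IV in D major).

Em, G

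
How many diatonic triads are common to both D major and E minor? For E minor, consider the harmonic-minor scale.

1

Diatonic triads of D major: D (I), Em (ii), F#m (iii), G (IV), A (V), Bm (vi), C#dim (vii°).
Diatonic triads of E minor (harmonic minor): Em (i), F#dim (ii°), Gaug (III+), Am (iv), B (V), C (VI), D#dim (vii°).
Matching root and quality in both lists: Em.
That gives 1 common triad.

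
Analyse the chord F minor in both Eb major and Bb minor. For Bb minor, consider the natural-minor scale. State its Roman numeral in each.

ii in Eb major; v in Bb minor

The scale of Eb major is Eb F G Ab Bb C D; F is degree 2, and the triad built there (F-Ab-C) is minor, so it is ii.
The scale of Bb minor (natural minor) is Bb C Db Eb F Gb Ab; F is degree 5, and the triad built there (F-Ab-C) is minor, so it is v.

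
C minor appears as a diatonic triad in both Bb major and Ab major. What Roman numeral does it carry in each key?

The scale of Bb major is Bb C D Eb F G A; C is degree 2, and the triad built there (C-Eb-G) is minor, so it is ii.
The scale of Ab major is Ab Bb C Db Eb F G; C is degree 3, and the triad built there (C-Eb-G) is minor, so it is iii.

ii in Bb major; iii in Ab major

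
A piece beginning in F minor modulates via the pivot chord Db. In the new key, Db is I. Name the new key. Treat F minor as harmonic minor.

Db major

The numeral I denotes a major triad on scale degree 1. With Db on degree 1, the tonic of the new key is Db.
Degree 1 carries a major triad in major keys, so the destination is Db major.
Check: the diatonic triads of Db major are Db (I), Ebm (ii), Fm (iii), Gb (IV), Ab (V), Bbm (vi), Cdim (vii°) — Db is indeed I.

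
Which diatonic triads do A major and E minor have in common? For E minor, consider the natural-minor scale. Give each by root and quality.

Triads in A major: A (I), Bm (ii), C#m (iii), D (IV), E (V), F#m (vi), G#dim (vii°).
Triads in E minor (natural minor): Em (i), F#dim (ii°), G (III), Am (iv), Bm (v), C (VI), D (VII).
Shared triads with their functions: Bm (ii in A major, v in E minor); D (IV in A major, VII in E minor).

Bm, D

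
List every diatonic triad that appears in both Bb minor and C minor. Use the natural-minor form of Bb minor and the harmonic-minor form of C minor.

Triads in Bb minor (natural minor): Bbm (i), Cdim (ii°), Db (III), Ebm (iv), Fm (v), Gb (VI), Ab (VII).
Triads in C minor (harmonic minor): Cm (i), Ddim (ii°), Ebaug (III+), Fm (iv), G (V), Ab (VI), Bdim (vii°).
Shared triads with their functions: Fm (v in Bb minor, iv in C minor); Ab (VII in Bb minor, VI in C minor).

Fm, Ab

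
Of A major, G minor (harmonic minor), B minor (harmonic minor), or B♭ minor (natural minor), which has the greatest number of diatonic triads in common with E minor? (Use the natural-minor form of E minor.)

Triads of E minor (natural minor): E minor (i), F♯ diminished (ii°), G major (III), A minor (iv), B minor (v), C major (VI), D major (VII).
A major shares 2: Bm, D.
G minor (harmonic minor) shares 2: F♯dim, D.
B minor (harmonic minor) shares 3: Em, G, Bm.
B♭ minor (natural minor) shares 0: none.
The most common triads (3) are shared with B minor.

B minor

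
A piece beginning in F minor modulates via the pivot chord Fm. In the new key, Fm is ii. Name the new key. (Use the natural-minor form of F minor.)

E♭ major

The numeral ii denotes a minor triad on scale degree 2. With F on degree 2, the tonic of the new key is E♭.
Degree 2 carries a minor triad in major keys, so the destination is E♭ major.
Check: the diatonic triads of E♭ major are E♭ (I), Fm (ii), Gm (iii), A♭ (IV), B♭ (V), Cm (vi), Ddim (vii°) — Fm is indeed ii.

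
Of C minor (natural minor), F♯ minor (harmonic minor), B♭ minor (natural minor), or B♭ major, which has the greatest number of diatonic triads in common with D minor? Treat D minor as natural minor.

Triads of D minor (natural minor): D minor (i), E diminished (ii°), F major (III), G minor (iv), A minor (v), B♭ major (VI), C major (VII).
C minor (natural minor) shares 2: Gm, B♭.
F♯ minor (harmonic minor) shares 0: none.
B♭ minor (natural minor) shares 0: none.
B♭ major shares 4: Dm, F, Gm, B♭.
The most common triads (4) are shared with B♭ major.

B♭ major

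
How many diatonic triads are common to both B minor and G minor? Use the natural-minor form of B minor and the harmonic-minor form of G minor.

Diatonic triads of B minor (natural minor): Bm (i), C#dim (ii°), D (III), Em (iv), F#m (v), G (VI), A (VII).
Diatonic triads of G minor (harmonic minor): Gm (i), Adim (ii°), Bbaug (III+), Cm (iv), D (V), Eb (VI), F#dim (vii°).
Matching root and quality in both lists: D.
That gives 1 common triad.

1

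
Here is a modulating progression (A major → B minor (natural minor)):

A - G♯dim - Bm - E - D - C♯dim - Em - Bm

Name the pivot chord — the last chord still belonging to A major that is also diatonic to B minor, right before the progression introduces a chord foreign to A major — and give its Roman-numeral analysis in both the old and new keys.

D — IV in A major, III in B minor

Chords diatonic to A major: A, Bm, C♯m, D, E, F♯m, G♯dim.
Reading the progression, the first chord not in that set is C♯dim, so the modulation leaves A major there.
The chord immediately before C♯dim is D, which is diatonic to both keys: IV in A major and III in B minor.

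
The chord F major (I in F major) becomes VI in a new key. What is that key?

A minor

The numeral VI denotes a major triad on scale degree 6. With F on degree 6, the tonic of the new key is A.
Degree 6 carries a major triad in minor keys, so the destination is A minor.
Check: the diatonic triads of A minor (natural minor) are Am (i), Bdim (ii°), C (III), Dm (iv), Em (v), F (VI), G (VII) — F major is indeed VI.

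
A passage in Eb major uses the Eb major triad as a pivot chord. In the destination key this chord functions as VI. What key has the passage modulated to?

The numeral VI denotes a major triad on scale degree 6. With Eb on degree 6, the tonic of the new key is G.
Degree 6 carries a major triad in minor keys, so the destination is G minor.
Check: the diatonic triads of G minor (natural minor) are Gm (i), Adim (ii°), Bb (III), Cm (iv), Dm (v), Eb (VI), F (VII) — Eb major is indeed VI.

G minor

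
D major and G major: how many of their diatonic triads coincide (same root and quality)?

Diatonic triads of D major: D major (I), E minor (ii), F♯ minor (iii), G major (IV), A major (V), B minor (vi), C♯ diminished (vii°).
Diatonic triads of G major: G major (I), A minor (ii), B minor (iii), C major (IV), D major (V), E minor (vi), F♯ diminished (vii°).
Matching root and quality in both lists: D major, E minor, G major, B minor.
That gives 4 common triads.

4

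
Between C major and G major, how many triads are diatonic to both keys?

4

Diatonic triads of C major: C (I), Dm (ii), Em (iii), F (IV), G (V), Am (vi), Bdim (vii°).
Diatonic triads of G major: G (I), Am (ii), Bm (iii), C (IV), D (V), Em (vi), F♯dim (vii°).
Matching root and quality in both lists: C, Em, G, Am.
That gives 4 common triads.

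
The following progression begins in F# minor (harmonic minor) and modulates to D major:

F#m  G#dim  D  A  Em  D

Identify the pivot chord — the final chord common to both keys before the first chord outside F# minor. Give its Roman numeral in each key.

Chords diatonic to F# minor: F#m, G#dim, Aaug, Bm, C#, D, E#dim.
Reading the progression, the first chord not in that set is A, so the modulation leaves F# minor there.
The chord immediately before A is D, which is diatonic to both keys: VI in F# minor and I in D major.

D — VI in F# minor, I in D major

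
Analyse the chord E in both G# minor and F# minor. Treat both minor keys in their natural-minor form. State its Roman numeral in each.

The scale of G# minor (natural minor) is G# A# B C# D# E F#; E is degree 6, and the triad built there (E-G#-B) is major, so it is VI.
The scale of F# minor (natural minor) is F# G# A B C# D E; E is degree 7, and the triad built there (E-G#-B) is major, so it is VII.

VI in G# minor; VII in F# minor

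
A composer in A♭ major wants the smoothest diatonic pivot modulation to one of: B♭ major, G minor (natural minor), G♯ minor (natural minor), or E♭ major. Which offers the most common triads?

Triads of A♭ major: A♭ major (I), B♭ minor (ii), C minor (iii), D♭ major (IV), E♭ major (V), F minor (vi), G diminished (vii°).
B♭ major shares 2: Cm, E♭.
G minor (natural minor) shares 2: Cm, E♭.
G♯ minor (natural minor) shares 0: none.
E♭ major shares 4: A♭, Cm, E♭, Fm.
The most common triads (4) are shared with E♭ major.

E♭ major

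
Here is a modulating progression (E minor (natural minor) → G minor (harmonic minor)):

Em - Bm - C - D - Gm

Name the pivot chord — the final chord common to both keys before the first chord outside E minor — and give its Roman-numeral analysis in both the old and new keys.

D — VII in E minor, V in G minor

Chords diatonic to E minor: Em, F#dim, G, Am, Bm, C, D.
Reading the progression, the first chord not in that set is Gm, so the modulation leaves E minor there.
The chord immediately before Gm is D, which is diatonic to both keys: VII in E minor and V in G minor.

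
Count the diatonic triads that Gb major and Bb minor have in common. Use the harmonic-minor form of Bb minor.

3

Diatonic triads of Gb major: Gb (I), Abm (ii), Bbm (iii), Cb (IV), Db (V), Ebm (vi), Fdim (vii°).
Diatonic triads of Bb minor (harmonic minor): Bbm (i), Cdim (ii°), Dbaug (III+), Ebm (iv), F (V), Gb (VI), Adim (vii°).
Matching root and quality in both lists: Gb, Bbm, Ebm.
That gives 3 common triads.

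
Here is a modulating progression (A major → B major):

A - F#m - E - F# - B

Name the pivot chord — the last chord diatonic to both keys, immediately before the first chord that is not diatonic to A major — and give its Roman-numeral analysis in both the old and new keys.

Chords diatonic to A major: A, Bm, C#m, D, E, F#m, G#dim.
Reading the progression, the first chord not in that set is F#, so the modulation leaves A major there.
The chord immediately before F# is E, which is diatonic to both keys: V in A major and IV in B major.

E — V in A major, IV in B major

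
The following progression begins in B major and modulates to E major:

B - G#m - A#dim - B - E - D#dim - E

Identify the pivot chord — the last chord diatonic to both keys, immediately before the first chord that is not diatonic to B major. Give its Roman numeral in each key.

E — IV in B major, I in E major

Chords diatonic to B major: B, C#m, D#m, E, F#, G#m, A#dim.
Reading the progression, the first chord not in that set is D#dim, so the modulation leaves B major there.
The chord immediately before D#dim is E, which is diatonic to both keys: IV in B major and I in E major.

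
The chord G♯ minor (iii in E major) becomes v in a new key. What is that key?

C♯ minor

The numeral v denotes a minor triad on scale degree 5. With G♯ on degree 5, the tonic of the new key is C♯.
Degree 5 carries a minor triad in natural-minor keys, so the destination is C♯ minor.
Check: the diatonic triads of C♯ minor (natural minor) are C♯m (i), D♯dim (ii°), E (III), F♯m (iv), G♯m (v), A (VI), B (VII) — G♯ minor is indeed v.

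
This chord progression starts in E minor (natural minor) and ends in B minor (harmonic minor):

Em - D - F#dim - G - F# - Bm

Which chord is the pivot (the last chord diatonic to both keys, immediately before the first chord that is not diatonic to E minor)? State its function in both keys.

G — III in E minor, VI in B minor

Chords diatonic to E minor: Em, F#dim, G, Am, Bm, C, D.
Reading the progression, the first chord not in that set is F#, so the modulation leaves E minor there.
The chord immediately before F# is G, which is diatonic to both keys: III in E minor and VI in B minor.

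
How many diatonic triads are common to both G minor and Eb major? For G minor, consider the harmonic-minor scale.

3

Diatonic triads of G minor (harmonic minor): Gm (i), Adim (ii°), Bbaug (III+), Cm (iv), D (V), Eb (VI), F#dim (vii°).
Diatonic triads of Eb major: Eb (I), Fm (ii), Gm (iii), Ab (IV), Bb (V), Cm (vi), Ddim (vii°).
Matching root and quality in both lists: Gm, Cm, Eb.
That gives 3 common triads.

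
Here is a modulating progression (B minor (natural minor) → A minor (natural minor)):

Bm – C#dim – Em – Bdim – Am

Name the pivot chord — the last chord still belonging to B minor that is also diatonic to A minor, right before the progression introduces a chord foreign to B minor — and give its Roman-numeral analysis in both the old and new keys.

Chords diatonic to B minor: Bm, C#dim, D, Em, F#m, G, A.
Reading the progression, the first chord not in that set is Bdim, so the modulation leaves B minor there.
The chord immediately before Bdim is Em, which is diatonic to both keys: iv in B minor and v in A minor.

Em — iv in B minor, v in A minor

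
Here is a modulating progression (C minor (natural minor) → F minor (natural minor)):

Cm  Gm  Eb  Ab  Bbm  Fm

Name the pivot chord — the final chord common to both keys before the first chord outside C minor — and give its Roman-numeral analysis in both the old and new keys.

Chords diatonic to C minor: Cm, Ddim, Eb, Fm, Gm, Ab, Bb.
Reading the progression, the first chord not in that set is Bbm, so the modulation leaves C minor there.
The chord immediately before Bbm is Ab, which is diatonic to both keys: VI in C minor and III in F minor.

Ab — VI in C minor, III in F minor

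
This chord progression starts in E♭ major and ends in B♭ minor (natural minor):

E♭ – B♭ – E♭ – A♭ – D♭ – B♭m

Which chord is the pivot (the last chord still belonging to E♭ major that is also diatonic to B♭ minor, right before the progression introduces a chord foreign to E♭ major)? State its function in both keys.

Chords diatonic to E♭ major: E♭, Fm, Gm, A♭, B♭, Cm, Ddim.
Reading the progression, the first chord not in that set is D♭, so the modulation leaves E♭ major there.
The chord immediately before D♭ is A♭, which is diatonic to both keys: IV in E♭ major and VII in B♭ minor.

A♭ — IV in E♭ major, VII in B♭ minor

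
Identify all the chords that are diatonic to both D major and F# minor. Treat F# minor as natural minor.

Triads in D major: D (I), Em (ii), F#m (iii), G (IV), A (V), Bm (vi), C#dim (vii°).
Triads in F# minor (natural minor): F#m (i), G#dim (ii°), A (III), Bm (iv), C#m (v), D (VI), E (VII).
Shared triads with their functions: D (I in D major, VI in F# minor); F#m (iii in D major, i in F# minor); A (V in D major, III in F# minor); Bm (vi in D major, iv in F# minor).

D, F#m, A, Bm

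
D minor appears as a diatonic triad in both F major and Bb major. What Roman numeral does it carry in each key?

The scale of F major is F G A Bb C D E; D is degree 6, and the triad built there (D-F-A) is minor, so it is vi.
The scale of Bb major is Bb C D Eb F G A; D is degree 3, and the triad built there (D-F-A) is minor, so it is iii.

vi in F major; iii in Bb major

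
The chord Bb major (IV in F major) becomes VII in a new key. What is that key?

The numeral VII denotes a major triad on scale degree 7. With Bb on degree 7, the tonic of the new key is C.
Degree 7 carries a major triad in natural-minor keys, so the destination is C minor.
Check: the diatonic triads of C minor (natural minor) are Cm (i), Ddim (ii°), Eb (III), Fm (iv), Gm (v), Ab (VI), Bb (VII) — Bb major is indeed VII.

C minor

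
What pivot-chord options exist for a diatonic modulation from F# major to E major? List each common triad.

Triads in F# major: F# major (I), G# minor (ii), A# minor (iii), B major (IV), C# major (V), D# minor (vi), E# diminished (vii°).
Triads in E major: E major (I), F# minor (ii), G# minor (iii), A major (IV), B major (V), C# minor (vi), D# diminished (vii°).
Shared triads with their functions: G# minor (ii in F# major, iii in E major); B major (IV in F# major, V in E major).

G#m, B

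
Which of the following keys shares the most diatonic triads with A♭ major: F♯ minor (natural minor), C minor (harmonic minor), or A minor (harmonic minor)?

C minor

Triads of A♭ major: A♭ (I), B♭m (ii), Cm (iii), D♭ (IV), E♭ (V), Fm (vi), Gdim (vii°).
F♯ minor (natural minor) shares 0: none.
C minor (harmonic minor) shares 3: A♭, Cm, Fm.
A minor (harmonic minor) shares 0: none.
The most common triads (3) are shared with C minor.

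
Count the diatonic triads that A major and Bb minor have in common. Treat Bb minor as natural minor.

0

Diatonic triads of A major: A major (I), B minor (ii), C# minor (iii), D major (IV), E major (V), F# minor (vi), G# diminished (vii°).
Diatonic triads of Bb minor (natural minor): Bb minor (i), C diminished (ii°), Db major (III), Eb minor (iv), F minor (v), Gb major (VI), Ab major (VII).
No triad has the same root and quality in both keys.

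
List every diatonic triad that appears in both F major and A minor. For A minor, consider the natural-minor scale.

Triads in F major: F (I), Gm (ii), Am (iii), Bb (IV), C (V), Dm (vi), Edim (vii°).
Triads in A minor (natural minor): Am (i), Bdim (ii°), C (III), Dm (iv), Em (v), F (VI), G (VII).
Shared triads with their functions: F (I in F major, VI in A minor); Am (iii in F major, i in A minor); C (V in F major, III in A minor); Dm (vi in F major, iv in A minor).

F, Am, C, Dm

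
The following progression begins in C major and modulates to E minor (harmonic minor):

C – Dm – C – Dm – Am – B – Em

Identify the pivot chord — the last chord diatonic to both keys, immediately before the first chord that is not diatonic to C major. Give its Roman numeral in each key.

Chords diatonic to C major: C, Dm, Em, F, G, Am, Bdim.
Reading the progression, the first chord not in that set is B, so the modulation leaves C major there.
The chord immediately before B is Am, which is diatonic to both keys: vi in C major and iv in E minor.

Am — vi in C major, iv in E minor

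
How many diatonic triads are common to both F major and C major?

Diatonic triads of F major: F major (I), G minor (ii), A minor (iii), Bb major (IV), C major (V), D minor (vi), E diminished (vii°).
Diatonic triads of C major: C major (I), D minor (ii), E minor (iii), F major (IV), G major (V), A minor (vi), B diminished (vii°).
Matching root and quality in both lists: F major, A minor, C major, D minor.
That gives 4 common triads.

4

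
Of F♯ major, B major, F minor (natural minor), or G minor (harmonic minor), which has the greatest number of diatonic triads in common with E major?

B major

Triads of E major: E (I), F♯m (ii), G♯m (iii), A (IV), B (V), C♯m (vi), D♯dim (vii°).
F♯ major shares 2: G♯m, B.
B major shares 4: E, G♯m, B, C♯m.
F minor (natural minor) shares 0: none.
G minor (harmonic minor) shares 0: none.
The most common triads (4) are shared with B major.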